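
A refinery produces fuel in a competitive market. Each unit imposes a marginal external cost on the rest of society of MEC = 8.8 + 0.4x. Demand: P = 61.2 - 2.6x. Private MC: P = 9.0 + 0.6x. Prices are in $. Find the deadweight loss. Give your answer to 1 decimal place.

Market equilibrium (private): 9.0 + 0.6x = 61.2 - 2.6x → x_m = 16.3125.
Social marginal cost = private MC + MEC = 17.8 + x.
Set SMC = demand: 17.8 + x = 61.2 - 2.6x → x* = 12.0556.
The loss is the area between SMC and demand from x* to x_m; with linear curves that's a triangle of height MEC(x_m).
DWL = ½ × 4.2569 × 15.3250 = 32.6185.

DWL = $32.6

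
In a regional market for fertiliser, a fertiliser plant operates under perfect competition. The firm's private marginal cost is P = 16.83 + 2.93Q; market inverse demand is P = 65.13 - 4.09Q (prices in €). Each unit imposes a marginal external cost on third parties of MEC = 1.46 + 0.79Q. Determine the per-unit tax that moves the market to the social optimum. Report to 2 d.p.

Social marginal cost = private MC + MEC = 18.29 + 3.72Q.
Set SMC = demand: 18.29 + 3.72Q = 65.13 - 4.09Q → Q* = 5.9974.
The Pigouvian tax equals MEC at Q*: 1.46 + 0.79×5.9974 = 6.1979.

tax = €6.20 per unit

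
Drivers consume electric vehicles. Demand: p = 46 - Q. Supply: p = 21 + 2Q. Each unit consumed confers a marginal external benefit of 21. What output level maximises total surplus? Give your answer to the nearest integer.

Q* = 15

Social marginal benefit = demand + MEB = 67 - Q.
Set SMB = MC: 67 - Q = 21 + 2Q → Q* = 15.3333.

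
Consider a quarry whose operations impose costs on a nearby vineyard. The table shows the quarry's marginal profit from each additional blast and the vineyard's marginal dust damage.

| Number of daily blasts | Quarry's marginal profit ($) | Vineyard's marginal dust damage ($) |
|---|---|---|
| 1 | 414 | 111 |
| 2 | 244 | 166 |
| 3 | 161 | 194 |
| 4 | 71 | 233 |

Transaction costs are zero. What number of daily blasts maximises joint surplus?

2

Bargaining reaches the level where marginal profit last exceeds marginal dust damage.
That holds through level 2 (244 ≥ 166) but not at 3 (161 < 194).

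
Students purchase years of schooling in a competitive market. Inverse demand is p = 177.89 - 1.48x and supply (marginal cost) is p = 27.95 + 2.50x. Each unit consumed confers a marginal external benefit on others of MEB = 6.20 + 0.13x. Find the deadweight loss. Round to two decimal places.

DWL = 15.99

Market equilibrium (private): 27.95 + 2.50x = 177.89 - 1.48x → x_m = 37.6734.
Social marginal benefit = demand + MEB = 184.09 - 1.35x.
Set SMB = MC: 184.09 - 1.35x = 27.95 + 2.50x → x* = 40.5558.
Height of the DWL triangle at x_m is SMB(x_m) − MC(x_m) = MEB(x_m) = 11.0975.
DWL = ½ × 2.8824 × 11.0975 = 15.9937.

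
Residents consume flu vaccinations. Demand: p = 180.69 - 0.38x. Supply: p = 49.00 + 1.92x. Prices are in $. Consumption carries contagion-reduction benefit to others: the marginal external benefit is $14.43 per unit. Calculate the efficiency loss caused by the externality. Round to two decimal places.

Market equilibrium (private): 49.00 + 1.92x = 180.69 - 0.38x → x_m = 57.2565.
Social marginal benefit = demand + MEB = 195.12 - 0.38x.
Set SMB = MC: 195.12 - 0.38x = 49.00 + 1.92x → x* = 63.5304.
Height of the DWL triangle at x_m is SMB(x_m) − MC(x_m) = MEB(x_m) = 14.4300.
DWL = ½ × 6.2739 × 14.4300 = 45.2662.

DWL = $45.27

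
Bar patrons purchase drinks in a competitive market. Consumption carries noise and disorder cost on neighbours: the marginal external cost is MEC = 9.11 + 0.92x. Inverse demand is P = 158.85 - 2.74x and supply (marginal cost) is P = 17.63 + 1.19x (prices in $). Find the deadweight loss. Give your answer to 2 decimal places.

Market equilibrium (private): 17.63 + 1.19x = 158.85 - 2.74x → x_m = 35.9338.
Social marginal benefit = demand − MEC = 149.74 - 3.66x.
Set SMB = MC: 149.74 - 3.66x = 17.63 + 1.19x → x* = 27.2392.
The loss is the area between SMB and MC from x* to x_m; with linear curves that's a triangle of height MEC(x_m).
DWL = ½ × 8.6946 × 42.1691 = 183.3217.

DWL = $183.32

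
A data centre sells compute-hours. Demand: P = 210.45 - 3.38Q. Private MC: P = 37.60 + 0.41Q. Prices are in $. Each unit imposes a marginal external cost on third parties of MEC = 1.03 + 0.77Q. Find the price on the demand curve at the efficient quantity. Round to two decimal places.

P = $83.09

Social marginal cost = private MC + MEC = 38.63 + 1.18Q.
Set SMC = demand: 38.63 + 1.18Q = 210.45 - 3.38Q → Q* = 37.6798.
Consumer price on the demand curve at Q*: 210.45 − 3.38×37.6798 = 83.0923.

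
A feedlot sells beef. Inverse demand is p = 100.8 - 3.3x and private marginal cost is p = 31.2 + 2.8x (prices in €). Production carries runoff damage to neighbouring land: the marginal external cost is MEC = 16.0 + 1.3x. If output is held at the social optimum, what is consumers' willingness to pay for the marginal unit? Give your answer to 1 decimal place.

P = €76.9

Social marginal cost = private MC + MEC = 47.2 + 4.1x.
Set SMC = demand: 47.2 + 4.1x = 100.8 - 3.3x → x* = 7.2432.
Consumer price on the demand curve at x*: 100.8 − 3.3×7.2432 = 76.8974.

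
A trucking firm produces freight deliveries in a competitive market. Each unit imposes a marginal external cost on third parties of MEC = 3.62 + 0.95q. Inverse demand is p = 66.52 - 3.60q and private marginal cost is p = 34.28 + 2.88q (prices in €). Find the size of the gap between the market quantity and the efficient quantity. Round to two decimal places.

Market equilibrium (private): 34.28 + 2.88q = 66.52 - 3.60q → q_m = 4.9753.
Social marginal cost = private MC + MEC = 37.90 + 3.83q.
Set SMC = demand: 37.90 + 3.83q = 66.52 - 3.60q → q* = 3.8520.
Gap = |4.9753 − 3.8520| = 1.1233.

1.12 units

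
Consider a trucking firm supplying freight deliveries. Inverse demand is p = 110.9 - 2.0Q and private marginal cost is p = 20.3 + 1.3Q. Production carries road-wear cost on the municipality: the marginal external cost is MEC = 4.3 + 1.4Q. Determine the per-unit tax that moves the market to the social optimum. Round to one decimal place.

tax = 30.0 per unit

Social marginal cost = private MC + MEC = 24.6 + 2.7Q.
Set SMC = demand: 24.6 + 2.7Q = 110.9 - 2.0Q → Q* = 18.3617.
The Pigouvian tax equals MEC at Q*: 4.3 + 1.4×18.3617 = 30.0064.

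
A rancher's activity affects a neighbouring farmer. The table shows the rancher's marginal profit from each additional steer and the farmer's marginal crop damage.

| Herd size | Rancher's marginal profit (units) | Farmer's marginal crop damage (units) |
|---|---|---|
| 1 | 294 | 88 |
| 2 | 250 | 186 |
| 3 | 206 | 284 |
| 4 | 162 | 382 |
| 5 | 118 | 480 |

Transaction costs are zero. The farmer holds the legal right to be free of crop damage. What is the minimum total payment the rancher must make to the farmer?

274

Efficient level: marginal profit ≥ marginal crop damage through level 2, so k* = 2.
With the farmer holding the right, the rancher must at least compensate total damage at k*: 88 + 186 = 274.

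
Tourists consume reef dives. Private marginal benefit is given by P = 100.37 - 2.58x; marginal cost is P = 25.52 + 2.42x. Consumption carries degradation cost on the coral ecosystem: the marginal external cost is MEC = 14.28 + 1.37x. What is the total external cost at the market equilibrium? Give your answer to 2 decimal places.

Market equilibrium (private): 25.52 + 2.42x = 100.37 - 2.58x → x_m = 14.9700.
Total external cost = ∫₀^{x_m} (14.28 + 1.37x) dx = 14.28×14.9700 + ½×1.37×14.9700² = 367.2807.

367.28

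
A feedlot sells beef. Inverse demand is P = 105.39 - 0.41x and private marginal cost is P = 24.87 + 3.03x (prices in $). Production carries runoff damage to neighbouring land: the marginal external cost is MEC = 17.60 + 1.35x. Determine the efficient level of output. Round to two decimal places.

x* = 13.14

Social marginal cost = private MC + MEC = 42.47 + 4.38x.
Set SMC = demand: 42.47 + 4.38x = 105.39 - 0.41x → x* = 13.1357.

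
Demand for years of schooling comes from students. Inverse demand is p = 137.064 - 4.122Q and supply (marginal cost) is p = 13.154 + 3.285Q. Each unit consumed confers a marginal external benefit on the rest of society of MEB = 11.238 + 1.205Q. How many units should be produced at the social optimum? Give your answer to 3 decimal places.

Q* = 21.791

Social marginal benefit = demand + MEB = 148.302 - 2.917Q.
Set SMB = MC: 148.302 - 2.917Q = 13.154 + 3.285Q → Q* = 21.7910.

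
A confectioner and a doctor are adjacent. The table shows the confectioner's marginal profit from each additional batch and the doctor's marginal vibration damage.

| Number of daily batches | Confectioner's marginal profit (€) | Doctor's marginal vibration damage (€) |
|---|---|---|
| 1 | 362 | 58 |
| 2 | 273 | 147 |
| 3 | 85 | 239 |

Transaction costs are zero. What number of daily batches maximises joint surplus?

2

Bargaining reaches the level where marginal profit last exceeds marginal vibration damage.
That holds through level 2 (273 ≥ 147) but not at 3 (85 < 239).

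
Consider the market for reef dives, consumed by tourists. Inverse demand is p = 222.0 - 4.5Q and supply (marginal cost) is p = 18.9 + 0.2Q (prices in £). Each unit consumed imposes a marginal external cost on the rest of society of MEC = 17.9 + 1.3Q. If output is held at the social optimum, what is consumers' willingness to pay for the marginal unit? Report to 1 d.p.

P = £83.1

Social marginal benefit = demand − MEC = 204.1 - 5.8Q.
Set SMB = MC: 204.1 - 5.8Q = 18.9 + 0.2Q → Q* = 30.8667.
Consumer price on the demand curve at Q*: 222.0 − 4.5×30.8667 = 83.0999.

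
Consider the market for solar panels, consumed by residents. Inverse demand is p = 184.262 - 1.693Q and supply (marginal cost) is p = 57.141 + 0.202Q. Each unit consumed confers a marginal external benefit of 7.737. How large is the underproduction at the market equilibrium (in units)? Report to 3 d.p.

Market equilibrium (private): 57.141 + 0.202Q = 184.262 - 1.693Q → Q_m = 67.0823.
Social marginal benefit = demand + MEB = 191.999 - 1.693Q.
Set SMB = MC: 191.999 - 1.693Q = 57.141 + 0.202Q → Q* = 71.1652.
Gap = |67.0823 − 71.1652| = 4.0829.

4.083 units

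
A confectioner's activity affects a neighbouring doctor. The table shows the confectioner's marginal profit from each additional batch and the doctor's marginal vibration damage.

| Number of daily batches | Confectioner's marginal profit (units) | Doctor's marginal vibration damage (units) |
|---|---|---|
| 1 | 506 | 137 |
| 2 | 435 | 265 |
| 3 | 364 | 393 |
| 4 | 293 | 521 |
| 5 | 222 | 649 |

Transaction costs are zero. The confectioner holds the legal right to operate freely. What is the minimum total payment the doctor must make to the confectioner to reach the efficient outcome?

879

Left alone the confectioner would choose level 5 (marginal profit stays positive).
Efficient level: k* = 2 (marginal profit ≥ marginal vibration damage through 2).
The doctor must at least cover the confectioner's forgone profit from cutting 5→2: 364 + 293 + 222 = 879.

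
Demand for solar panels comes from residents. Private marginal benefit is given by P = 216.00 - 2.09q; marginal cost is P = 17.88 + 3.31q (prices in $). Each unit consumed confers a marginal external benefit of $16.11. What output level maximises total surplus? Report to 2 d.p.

Social marginal benefit = demand + MEB = 232.11 - 2.09q.
Set SMB = MC: 232.11 - 2.09q = 17.88 + 3.31q → q* = 39.6722.

q* = 39.67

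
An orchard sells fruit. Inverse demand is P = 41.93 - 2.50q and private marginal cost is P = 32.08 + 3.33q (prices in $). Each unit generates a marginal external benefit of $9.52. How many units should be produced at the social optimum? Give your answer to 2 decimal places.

Social marginal cost = private MC − MEB = 22.56 + 3.33q.
Set SMC = demand: 22.56 + 3.33q = 41.93 - 2.50q → q* = 3.3225.

q* = 3.32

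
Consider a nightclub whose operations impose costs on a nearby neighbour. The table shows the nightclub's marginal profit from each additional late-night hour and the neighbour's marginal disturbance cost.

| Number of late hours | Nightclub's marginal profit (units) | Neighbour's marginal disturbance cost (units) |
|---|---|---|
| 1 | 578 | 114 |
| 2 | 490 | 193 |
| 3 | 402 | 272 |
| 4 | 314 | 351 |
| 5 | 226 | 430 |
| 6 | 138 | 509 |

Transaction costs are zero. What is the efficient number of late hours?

3

Bargaining reaches the level where marginal profit last exceeds marginal disturbance cost.
That holds through level 3 (402 ≥ 272) but not at 4 (314 < 351).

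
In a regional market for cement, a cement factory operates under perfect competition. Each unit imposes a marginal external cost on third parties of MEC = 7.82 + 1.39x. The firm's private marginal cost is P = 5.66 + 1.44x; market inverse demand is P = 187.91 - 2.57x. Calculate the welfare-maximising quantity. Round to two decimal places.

Social marginal cost = private MC + MEC = 13.48 + 2.83x.
Set SMC = demand: 13.48 + 2.83x = 187.91 - 2.57x → x* = 32.3019.

x* = 32.30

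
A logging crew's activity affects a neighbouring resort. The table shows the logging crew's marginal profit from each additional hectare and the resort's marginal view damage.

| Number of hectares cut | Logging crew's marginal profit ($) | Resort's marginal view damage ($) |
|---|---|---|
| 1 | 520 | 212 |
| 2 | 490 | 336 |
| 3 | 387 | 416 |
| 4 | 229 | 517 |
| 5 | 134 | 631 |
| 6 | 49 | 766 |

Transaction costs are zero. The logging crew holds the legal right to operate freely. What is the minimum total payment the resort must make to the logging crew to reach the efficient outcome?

Left alone the logging crew would choose level 6 (marginal profit stays positive).
Efficient level: k* = 2 (marginal profit ≥ marginal view damage through 2).
The resort must at least cover the logging crew's forgone profit from cutting 6→2: 387 + 229 + 134 + 49 = 799.

$799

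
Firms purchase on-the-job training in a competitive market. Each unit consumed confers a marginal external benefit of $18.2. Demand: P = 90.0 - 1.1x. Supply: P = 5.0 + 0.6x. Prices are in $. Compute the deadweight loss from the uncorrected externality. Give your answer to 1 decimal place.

DWL = $97.4

Market equilibrium (private): 5.0 + 0.6x = 90.0 - 1.1x → x_m = 50.0000.
Social marginal benefit = demand + MEB = 108.2 - 1.1x.
Set SMB = MC: 108.2 - 1.1x = 5.0 + 0.6x → x* = 60.7059.
The loss is the area between SMB and MC from x* to x_m; with linear curves that's a triangle of height MEB(x_m).
DWL = ½ × 10.7059 × 18.2000 = 97.4237.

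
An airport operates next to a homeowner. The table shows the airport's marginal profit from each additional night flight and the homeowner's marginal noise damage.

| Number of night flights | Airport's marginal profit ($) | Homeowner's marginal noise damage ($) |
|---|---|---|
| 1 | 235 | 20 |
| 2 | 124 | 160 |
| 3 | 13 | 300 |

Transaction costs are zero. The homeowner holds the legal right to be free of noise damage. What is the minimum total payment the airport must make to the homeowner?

Efficient level: marginal profit ≥ marginal noise damage through level 1, so k* = 1.
With the homeowner holding the right, the airport must at least compensate total damage at k*: 20 = 20.

$20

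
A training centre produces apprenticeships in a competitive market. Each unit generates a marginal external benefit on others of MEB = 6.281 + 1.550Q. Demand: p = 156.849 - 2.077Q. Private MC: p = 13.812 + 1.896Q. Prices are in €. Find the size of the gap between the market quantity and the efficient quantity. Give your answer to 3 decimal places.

Market equilibrium (private): 13.812 + 1.896Q = 156.849 - 2.077Q → Q_m = 36.0023.
Social marginal cost = private MC − MEB = 7.531 + 0.346Q.
Set SMC = demand: 7.531 + 0.346Q = 156.849 - 2.077Q → Q* = 61.6253.
Gap = |36.0023 − 61.6253| = 25.6230.

25.623 units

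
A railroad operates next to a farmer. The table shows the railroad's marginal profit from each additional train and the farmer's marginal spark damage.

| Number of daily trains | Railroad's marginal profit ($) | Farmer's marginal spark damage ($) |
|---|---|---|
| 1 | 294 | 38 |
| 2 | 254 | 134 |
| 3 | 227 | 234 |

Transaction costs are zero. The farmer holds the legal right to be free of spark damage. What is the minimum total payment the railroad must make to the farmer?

$172

Efficient level: marginal profit ≥ marginal spark damage through level 2, so k* = 2.
With the farmer holding the right, the railroad must at least compensate total damage at k*: 38 + 134 = 172.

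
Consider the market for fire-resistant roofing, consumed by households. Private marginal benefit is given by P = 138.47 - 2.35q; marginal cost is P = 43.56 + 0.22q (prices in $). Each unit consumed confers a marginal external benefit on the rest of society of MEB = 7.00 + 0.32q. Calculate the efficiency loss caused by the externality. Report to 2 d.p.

Market equilibrium (private): 43.56 + 0.22q = 138.47 - 2.35q → q_m = 36.9300.
Social marginal benefit = demand + MEB = 145.47 - 2.03q.
Set SMB = MC: 145.47 - 2.03q = 43.56 + 0.22q → q* = 45.2933.
The welfare-loss triangle has base |q_m − q*| and height MEB(q_m) (the vertical gap between SMB and MC is zero at q* and MEB at q_m).
DWL = ½ × 8.3633 × 18.8176 = 78.6886.

DWL = $78.69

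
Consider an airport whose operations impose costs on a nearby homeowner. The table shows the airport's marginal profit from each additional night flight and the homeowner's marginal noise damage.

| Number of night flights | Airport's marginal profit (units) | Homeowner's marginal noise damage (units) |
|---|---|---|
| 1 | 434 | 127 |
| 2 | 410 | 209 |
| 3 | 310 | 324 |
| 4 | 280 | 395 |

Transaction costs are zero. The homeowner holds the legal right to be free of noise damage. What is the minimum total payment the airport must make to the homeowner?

Efficient level: marginal profit ≥ marginal noise damage through level 2, so k* = 2.
With the homeowner holding the right, the airport must at least compensate total damage at k*: 127 + 209 = 336.

336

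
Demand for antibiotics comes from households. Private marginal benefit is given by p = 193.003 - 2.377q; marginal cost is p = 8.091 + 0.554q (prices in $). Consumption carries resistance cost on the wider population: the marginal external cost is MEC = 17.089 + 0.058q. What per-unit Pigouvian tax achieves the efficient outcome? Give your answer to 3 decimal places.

Social marginal benefit = demand − MEC = 175.914 - 2.435q.
Set SMB = MC: 175.914 - 2.435q = 8.091 + 0.554q → q* = 56.1469.
The Pigouvian tax equals MEC at q*: 17.089 + 0.058×56.1469 = 20.3455.

tax = $20.346 per unit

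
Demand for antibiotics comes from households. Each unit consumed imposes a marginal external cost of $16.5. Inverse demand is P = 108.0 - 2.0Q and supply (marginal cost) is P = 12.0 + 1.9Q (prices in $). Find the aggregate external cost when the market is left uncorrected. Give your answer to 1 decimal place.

Market equilibrium (private): 12.0 + 1.9Q = 108.0 - 2.0Q → Q_m = 24.6154.
Total external cost = MEC × Q_m = 16.5 × 24.6154 = 406.1541.

$406.2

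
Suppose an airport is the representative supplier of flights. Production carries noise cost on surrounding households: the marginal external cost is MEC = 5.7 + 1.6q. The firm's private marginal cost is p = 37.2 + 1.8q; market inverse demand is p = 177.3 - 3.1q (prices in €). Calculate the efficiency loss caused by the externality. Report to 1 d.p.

Market equilibrium (private): 37.2 + 1.8q = 177.3 - 3.1q → q_m = 28.5918.
Social marginal cost = private MC + MEC = 42.9 + 3.4q.
Set SMC = demand: 42.9 + 3.4q = 177.3 - 3.1q → q* = 20.6769.
The welfare-loss triangle has base |q_m − q*| and height MEC(q_m) (the vertical gap between SMC and demand is zero at q* and MEC at q_m).
DWL = ½ × 7.9149 × 51.4469 = 203.5985.

DWL = €203.6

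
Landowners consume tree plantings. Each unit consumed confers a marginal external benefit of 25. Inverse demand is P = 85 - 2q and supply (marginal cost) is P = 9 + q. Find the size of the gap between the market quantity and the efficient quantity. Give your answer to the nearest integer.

Market equilibrium (private): 9 + q = 85 - 2q → q_m = 25.3333.
Social marginal benefit = demand + MEB = 110 - 2q.
Set SMB = MC: 110 - 2q = 9 + q → q* = 33.6667.
Gap = |25.3333 − 33.6667| = 8.3334.

8 units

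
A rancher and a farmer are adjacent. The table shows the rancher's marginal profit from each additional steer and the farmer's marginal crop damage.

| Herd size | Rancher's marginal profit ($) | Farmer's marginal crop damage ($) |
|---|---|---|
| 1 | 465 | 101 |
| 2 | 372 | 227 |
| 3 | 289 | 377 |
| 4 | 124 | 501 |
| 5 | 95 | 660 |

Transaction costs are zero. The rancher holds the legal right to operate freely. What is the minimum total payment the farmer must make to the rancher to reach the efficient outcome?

$508

Left alone the rancher would choose level 5 (marginal profit stays positive).
Efficient level: k* = 2 (marginal profit ≥ marginal crop damage through 2).
The farmer must at least cover the rancher's forgone profit from cutting 5→2: 289 + 124 + 95 = 508.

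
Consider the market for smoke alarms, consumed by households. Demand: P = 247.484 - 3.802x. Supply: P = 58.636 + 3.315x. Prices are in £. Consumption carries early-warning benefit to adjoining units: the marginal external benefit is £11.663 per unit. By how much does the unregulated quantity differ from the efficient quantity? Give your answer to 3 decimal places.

Market equilibrium (private): 58.636 + 3.315x = 247.484 - 3.802x → x_m = 26.5348.
Social marginal benefit = demand + MEB = 259.147 - 3.802x.
Set SMB = MC: 259.147 - 3.802x = 58.636 + 3.315x → x* = 28.1735.
Gap = |26.5348 − 28.1735| = 1.6387.

1.639 units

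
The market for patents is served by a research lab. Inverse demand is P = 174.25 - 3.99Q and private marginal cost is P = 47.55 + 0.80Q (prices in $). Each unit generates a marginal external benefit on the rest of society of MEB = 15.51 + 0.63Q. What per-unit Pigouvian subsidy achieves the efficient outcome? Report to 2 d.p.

subsidy = $37.05 per unit

Social marginal cost = private MC − MEB = 32.04 + 0.17Q.
Set SMC = demand: 32.04 + 0.17Q = 174.25 - 3.99Q → Q* = 34.1851.
The Pigouvian subsidy equals MEB at Q*: 15.51 + 0.63×34.1851 = 37.0466.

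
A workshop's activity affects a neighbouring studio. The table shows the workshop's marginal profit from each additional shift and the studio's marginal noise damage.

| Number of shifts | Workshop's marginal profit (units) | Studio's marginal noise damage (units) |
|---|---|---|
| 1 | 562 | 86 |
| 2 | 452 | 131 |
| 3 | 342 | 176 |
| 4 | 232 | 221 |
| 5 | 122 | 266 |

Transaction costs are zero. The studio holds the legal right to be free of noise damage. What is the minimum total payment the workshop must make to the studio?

614

Efficient level: marginal profit ≥ marginal noise damage through level 4, so k* = 4.
With the studio holding the right, the workshop must at least compensate total damage at k*: 86 + 131 + 176 + 221 = 614.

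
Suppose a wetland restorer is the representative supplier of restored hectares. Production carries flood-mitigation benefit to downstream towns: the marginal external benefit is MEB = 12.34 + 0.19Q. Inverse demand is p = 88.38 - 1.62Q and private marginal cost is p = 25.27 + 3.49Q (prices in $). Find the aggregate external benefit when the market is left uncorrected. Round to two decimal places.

$166.89

Market equilibrium (private): 25.27 + 3.49Q = 88.38 - 1.62Q → Q_m = 12.3503.
Total external benefit = ∫₀^{Q_m} (12.34 + 0.19Q) dQ = 12.34×12.3503 + ½×0.19×12.3503² = 166.8930.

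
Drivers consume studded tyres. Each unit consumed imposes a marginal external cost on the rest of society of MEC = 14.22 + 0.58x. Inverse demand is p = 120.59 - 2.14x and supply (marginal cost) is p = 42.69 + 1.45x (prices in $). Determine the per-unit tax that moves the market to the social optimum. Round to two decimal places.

tax = $23.08 per unit

Social marginal benefit = demand − MEC = 106.37 - 2.72x.
Set SMB = MC: 106.37 - 2.72x = 42.69 + 1.45x → x* = 15.2710.
The Pigouvian tax equals MEC at x*: 14.22 + 0.58×15.2710 = 23.0772.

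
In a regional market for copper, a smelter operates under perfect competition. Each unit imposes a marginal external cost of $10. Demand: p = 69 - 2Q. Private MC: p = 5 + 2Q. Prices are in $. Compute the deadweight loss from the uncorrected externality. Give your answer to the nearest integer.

Market equilibrium (private): 5 + 2Q = 69 - 2Q → Q_m = 16.0000.
Social marginal cost = private MC + MEC = 15 + 2Q.
Set SMC = demand: 15 + 2Q = 69 - 2Q → Q* = 13.5000.
Between Q* and Q_m the wedge SMC − demand runs linearly from 0 to MEC(Q_m), so the loss is a triangle.
DWL = ½ × 2.5000 × 10.0000 = 12.5000.

DWL = $13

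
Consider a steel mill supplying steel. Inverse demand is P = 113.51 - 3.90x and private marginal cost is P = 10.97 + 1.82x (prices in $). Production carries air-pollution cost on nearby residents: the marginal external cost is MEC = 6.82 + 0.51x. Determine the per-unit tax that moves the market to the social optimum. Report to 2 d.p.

tax = $14.66 per unit

Social marginal cost = private MC + MEC = 17.79 + 2.33x.
Set SMC = demand: 17.79 + 2.33x = 113.51 - 3.90x → x* = 15.3644.
The Pigouvian tax equals MEC at x*: 6.82 + 0.51×15.3644 = 14.6558.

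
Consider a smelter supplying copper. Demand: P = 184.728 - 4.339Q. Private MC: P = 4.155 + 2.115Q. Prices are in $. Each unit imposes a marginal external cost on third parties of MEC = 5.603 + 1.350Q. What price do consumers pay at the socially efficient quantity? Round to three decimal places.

P = $87.445

Social marginal cost = private MC + MEC = 9.758 + 3.465Q.
Set SMC = demand: 9.758 + 3.465Q = 184.728 - 4.339Q → Q* = 22.4206.
Consumer price on the demand curve at Q*: 184.728 − 4.339×22.4206 = 87.4450.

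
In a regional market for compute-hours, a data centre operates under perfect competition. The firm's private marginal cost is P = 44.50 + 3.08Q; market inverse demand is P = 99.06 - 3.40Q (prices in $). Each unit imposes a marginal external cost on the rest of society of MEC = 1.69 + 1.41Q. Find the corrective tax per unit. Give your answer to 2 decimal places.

tax = $11.14 per unit

Social marginal cost = private MC + MEC = 46.19 + 4.49Q.
Set SMC = demand: 46.19 + 4.49Q = 99.06 - 3.40Q → Q* = 6.7009.
The Pigouvian tax equals MEC at Q*: 1.69 + 1.41×6.7009 = 11.1383.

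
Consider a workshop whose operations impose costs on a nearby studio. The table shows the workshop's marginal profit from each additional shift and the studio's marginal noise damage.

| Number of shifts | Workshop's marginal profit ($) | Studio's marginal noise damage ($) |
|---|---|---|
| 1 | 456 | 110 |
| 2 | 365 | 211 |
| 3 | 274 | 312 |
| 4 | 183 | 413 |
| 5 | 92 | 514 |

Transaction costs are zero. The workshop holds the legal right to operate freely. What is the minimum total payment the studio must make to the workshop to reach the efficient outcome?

$549

Left alone the workshop would choose level 5 (marginal profit stays positive).
Efficient level: k* = 2 (marginal profit ≥ marginal noise damage through 2).
The studio must at least cover the workshop's forgone profit from cutting 5→2: 274 + 183 + 92 = 549.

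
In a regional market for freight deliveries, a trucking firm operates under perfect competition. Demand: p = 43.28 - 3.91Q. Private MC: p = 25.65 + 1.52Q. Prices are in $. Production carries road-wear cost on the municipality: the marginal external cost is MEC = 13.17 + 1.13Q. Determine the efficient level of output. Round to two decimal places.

Social marginal cost = private MC + MEC = 38.82 + 2.65Q.
Set SMC = demand: 38.82 + 2.65Q = 43.28 - 3.91Q → Q* = 0.6799.

Q* = 0.68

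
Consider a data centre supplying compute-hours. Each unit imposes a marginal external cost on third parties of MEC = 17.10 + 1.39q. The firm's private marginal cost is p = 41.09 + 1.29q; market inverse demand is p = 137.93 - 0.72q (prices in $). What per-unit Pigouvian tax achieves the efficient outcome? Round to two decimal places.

Social marginal cost = private MC + MEC = 58.19 + 2.68q.
Set SMC = demand: 58.19 + 2.68q = 137.93 - 0.72q → q* = 23.4529.
The Pigouvian tax equals MEC at q*: 17.10 + 1.39×23.4529 = 49.6995.

tax = $49.70 per unit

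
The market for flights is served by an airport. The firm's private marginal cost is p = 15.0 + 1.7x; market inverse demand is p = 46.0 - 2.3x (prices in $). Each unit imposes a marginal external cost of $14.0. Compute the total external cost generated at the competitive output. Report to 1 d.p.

Market equilibrium (private): 15.0 + 1.7x = 46.0 - 2.3x → x_m = 7.7500.
Total external cost = MEC × x_m = 14.0 × 7.7500 = 108.5000.

$108.5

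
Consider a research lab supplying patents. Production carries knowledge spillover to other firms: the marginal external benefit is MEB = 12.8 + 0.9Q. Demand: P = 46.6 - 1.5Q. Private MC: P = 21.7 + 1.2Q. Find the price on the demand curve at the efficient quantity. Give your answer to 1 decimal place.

Social marginal cost = private MC − MEB = 8.9 + 0.3Q.
Set SMC = demand: 8.9 + 0.3Q = 46.6 - 1.5Q → Q* = 20.9444.
Consumer price on the demand curve at Q*: 46.6 − 1.5×20.9444 = 15.1834.

P = 15.2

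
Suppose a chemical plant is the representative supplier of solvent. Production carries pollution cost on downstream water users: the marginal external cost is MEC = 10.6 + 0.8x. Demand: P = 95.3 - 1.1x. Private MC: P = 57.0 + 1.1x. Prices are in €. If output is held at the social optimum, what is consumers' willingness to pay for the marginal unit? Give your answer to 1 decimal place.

Social marginal cost = private MC + MEC = 67.6 + 1.9x.
Set SMC = demand: 67.6 + 1.9x = 95.3 - 1.1x → x* = 9.2333.
Consumer price on the demand curve at x*: 95.3 − 1.1×9.2333 = 85.1434.

P = €85.1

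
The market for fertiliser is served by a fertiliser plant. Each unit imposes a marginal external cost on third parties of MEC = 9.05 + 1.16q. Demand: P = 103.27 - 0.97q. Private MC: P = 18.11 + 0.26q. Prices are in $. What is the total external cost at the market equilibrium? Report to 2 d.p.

$3406.87

Market equilibrium (private): 18.11 + 0.26q = 103.27 - 0.97q → q_m = 69.2358.
Total external cost = ∫₀^{q_m} (9.05 + 1.16q) dq = 9.05×69.2358 + ½×1.16×69.2358² = 3406.8697.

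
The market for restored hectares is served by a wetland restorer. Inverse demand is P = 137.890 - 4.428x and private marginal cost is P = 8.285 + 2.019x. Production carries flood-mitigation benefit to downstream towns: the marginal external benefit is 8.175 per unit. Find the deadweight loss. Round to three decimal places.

DWL = 5.183

Market equilibrium (private): 8.285 + 2.019x = 137.890 - 4.428x → x_m = 20.1031.
Social marginal cost = private MC − MEB = 0.110 + 2.019x.
Set SMC = demand: 0.110 + 2.019x = 137.890 - 4.428x → x* = 21.3712.
The welfare-loss triangle has base |x_m − x*| and height MEB(x_m) (the vertical gap between SMC and demand is zero at x* and MEB at x_m).
DWL = ½ × 1.2681 × 8.1750 = 5.1834.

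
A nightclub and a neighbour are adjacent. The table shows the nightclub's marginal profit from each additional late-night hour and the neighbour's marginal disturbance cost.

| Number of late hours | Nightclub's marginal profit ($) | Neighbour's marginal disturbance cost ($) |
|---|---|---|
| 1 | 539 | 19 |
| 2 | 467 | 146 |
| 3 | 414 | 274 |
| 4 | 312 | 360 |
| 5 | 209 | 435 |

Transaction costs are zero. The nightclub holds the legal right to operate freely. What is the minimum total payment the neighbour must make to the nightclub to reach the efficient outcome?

Left alone the nightclub would choose level 5 (marginal profit stays positive).
Efficient level: k* = 3 (marginal profit ≥ marginal disturbance cost through 3).
The neighbour must at least cover the nightclub's forgone profit from cutting 5→3: 312 + 209 = 521.

$521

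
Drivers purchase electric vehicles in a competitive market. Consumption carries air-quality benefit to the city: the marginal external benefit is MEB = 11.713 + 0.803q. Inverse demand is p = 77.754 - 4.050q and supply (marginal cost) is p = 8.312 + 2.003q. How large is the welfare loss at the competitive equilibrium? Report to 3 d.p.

Market equilibrium (private): 8.312 + 2.003q = 77.754 - 4.050q → q_m = 11.4723.
Social marginal benefit = demand + MEB = 89.467 - 3.247q.
Set SMB = MC: 89.467 - 3.247q = 8.312 + 2.003q → q* = 15.4581.
The loss is the area between SMB and MC from q* to q_m; with linear curves that's a triangle of height MEB(q_m).
DWL = ½ × 3.9858 × 20.9253 = 41.7020.

DWL = 41.702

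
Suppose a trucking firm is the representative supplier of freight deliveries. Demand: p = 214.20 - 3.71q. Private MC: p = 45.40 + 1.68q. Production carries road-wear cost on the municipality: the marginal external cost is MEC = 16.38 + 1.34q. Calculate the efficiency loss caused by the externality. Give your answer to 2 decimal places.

Market equilibrium (private): 45.40 + 1.68q = 214.20 - 3.71q → q_m = 31.3173.
Social marginal cost = private MC + MEC = 61.78 + 3.02q.
Set SMC = demand: 61.78 + 3.02q = 214.20 - 3.71q → q* = 22.6478.
The welfare-loss triangle has base |q_m − q*| and height MEC(q_m) (the vertical gap between SMC and demand is zero at q* and MEC at q_m).
DWL = ½ × 8.6695 × 58.3451 = 252.9114.

DWL = 252.91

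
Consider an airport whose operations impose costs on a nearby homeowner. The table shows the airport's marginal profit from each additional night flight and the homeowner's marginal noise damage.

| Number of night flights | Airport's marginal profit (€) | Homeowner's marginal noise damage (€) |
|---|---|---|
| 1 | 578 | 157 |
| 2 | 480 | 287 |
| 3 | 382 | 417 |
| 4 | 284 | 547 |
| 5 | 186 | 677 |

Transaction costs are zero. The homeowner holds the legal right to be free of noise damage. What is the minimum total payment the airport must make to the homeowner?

€444

Efficient level: marginal profit ≥ marginal noise damage through level 2, so k* = 2.
With the homeowner holding the right, the airport must at least compensate total damage at k*: 157 + 287 = 444.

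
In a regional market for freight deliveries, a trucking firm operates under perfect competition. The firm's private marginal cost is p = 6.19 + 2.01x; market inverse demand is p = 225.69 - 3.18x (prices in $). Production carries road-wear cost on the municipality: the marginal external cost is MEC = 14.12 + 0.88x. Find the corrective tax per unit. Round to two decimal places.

Social marginal cost = private MC + MEC = 20.31 + 2.89x.
Set SMC = demand: 20.31 + 2.89x = 225.69 - 3.18x → x* = 33.8353.
The Pigouvian tax equals MEC at x*: 14.12 + 0.88×33.8353 = 43.8951.

tax = $43.90 per unit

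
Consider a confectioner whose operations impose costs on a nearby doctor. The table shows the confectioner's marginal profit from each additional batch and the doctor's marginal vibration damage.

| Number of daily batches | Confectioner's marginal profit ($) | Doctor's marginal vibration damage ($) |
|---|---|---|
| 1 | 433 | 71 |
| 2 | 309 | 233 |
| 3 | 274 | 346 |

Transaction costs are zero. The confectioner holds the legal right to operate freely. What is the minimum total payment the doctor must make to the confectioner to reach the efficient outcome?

$274

Left alone the confectioner would choose level 3 (marginal profit stays positive).
Efficient level: k* = 2 (marginal profit ≥ marginal vibration damage through 2).
The doctor must at least cover the confectioner's forgone profit from cutting 3→2: 274 = 274.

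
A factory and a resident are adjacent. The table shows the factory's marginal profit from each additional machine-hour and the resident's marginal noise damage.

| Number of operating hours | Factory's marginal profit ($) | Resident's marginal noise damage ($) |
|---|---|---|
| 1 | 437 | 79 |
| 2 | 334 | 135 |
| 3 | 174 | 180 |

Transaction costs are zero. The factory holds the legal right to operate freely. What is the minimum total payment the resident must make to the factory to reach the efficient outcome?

Left alone the factory would choose level 3 (marginal profit stays positive).
Efficient level: k* = 2 (marginal profit ≥ marginal noise damage through 2).
The resident must at least cover the factory's forgone profit from cutting 3→2: 174 = 174.

$174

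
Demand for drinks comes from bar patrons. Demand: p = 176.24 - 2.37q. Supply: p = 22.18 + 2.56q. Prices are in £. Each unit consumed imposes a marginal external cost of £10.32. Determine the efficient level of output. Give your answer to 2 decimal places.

q* = 29.16

Social marginal benefit = demand − MEC = 165.92 - 2.37q.
Set SMB = MC: 165.92 - 2.37q = 22.18 + 2.56q → q* = 29.1562.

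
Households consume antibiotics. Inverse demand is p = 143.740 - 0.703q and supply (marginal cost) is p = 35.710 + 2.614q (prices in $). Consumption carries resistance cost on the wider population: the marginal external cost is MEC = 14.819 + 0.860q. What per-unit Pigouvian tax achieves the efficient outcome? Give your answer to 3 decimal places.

Social marginal benefit = demand − MEC = 128.921 - 1.563q.
Set SMB = MC: 128.921 - 1.563q = 35.710 + 2.614q → q* = 22.3153.
The Pigouvian tax equals MEC at q*: 14.819 + 0.860×22.3153 = 34.0102.

tax = $34.010 per unit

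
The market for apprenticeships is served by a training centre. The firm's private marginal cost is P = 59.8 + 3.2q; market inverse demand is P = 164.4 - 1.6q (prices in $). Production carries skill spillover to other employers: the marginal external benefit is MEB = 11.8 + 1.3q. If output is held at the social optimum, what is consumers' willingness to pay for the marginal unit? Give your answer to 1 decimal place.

P = $111.2

Social marginal cost = private MC − MEB = 48.0 + 1.9q.
Set SMC = demand: 48.0 + 1.9q = 164.4 - 1.6q → q* = 33.2571.
Consumer price on the demand curve at q*: 164.4 − 1.6×33.2571 = 111.1886.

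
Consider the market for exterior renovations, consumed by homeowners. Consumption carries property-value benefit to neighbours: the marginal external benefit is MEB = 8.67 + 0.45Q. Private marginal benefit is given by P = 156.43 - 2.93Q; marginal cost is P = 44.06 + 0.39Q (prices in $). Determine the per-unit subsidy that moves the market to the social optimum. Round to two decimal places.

Social marginal benefit = demand + MEB = 165.10 - 2.48Q.
Set SMB = MC: 165.10 - 2.48Q = 44.06 + 0.39Q → Q* = 42.1742.
The Pigouvian subsidy equals MEB at Q*: 8.67 + 0.45×42.1742 = 27.6484.

subsidy = $27.65 per unit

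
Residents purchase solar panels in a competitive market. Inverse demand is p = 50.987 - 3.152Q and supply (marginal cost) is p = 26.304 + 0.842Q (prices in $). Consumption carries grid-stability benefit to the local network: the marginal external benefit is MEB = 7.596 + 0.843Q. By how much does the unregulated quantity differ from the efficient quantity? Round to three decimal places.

4.064 units

Market equilibrium (private): 26.304 + 0.842Q = 50.987 - 3.152Q → Q_m = 6.1800.
Social marginal benefit = demand + MEB = 58.583 - 2.309Q.
Set SMB = MC: 58.583 - 2.309Q = 26.304 + 0.842Q → Q* = 10.2440.
Gap = |6.1800 − 10.2440| = 4.0640.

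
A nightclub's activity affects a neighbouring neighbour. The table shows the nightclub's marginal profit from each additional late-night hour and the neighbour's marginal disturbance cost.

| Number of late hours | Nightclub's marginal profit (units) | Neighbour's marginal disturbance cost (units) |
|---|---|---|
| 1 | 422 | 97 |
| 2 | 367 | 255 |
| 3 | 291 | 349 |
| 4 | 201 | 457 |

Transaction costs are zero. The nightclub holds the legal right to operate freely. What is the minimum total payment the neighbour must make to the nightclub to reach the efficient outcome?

492

Left alone the nightclub would choose level 4 (marginal profit stays positive).
Efficient level: k* = 2 (marginal profit ≥ marginal disturbance cost through 2).
The neighbour must at least cover the nightclub's forgone profit from cutting 4→2: 291 + 201 = 492.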